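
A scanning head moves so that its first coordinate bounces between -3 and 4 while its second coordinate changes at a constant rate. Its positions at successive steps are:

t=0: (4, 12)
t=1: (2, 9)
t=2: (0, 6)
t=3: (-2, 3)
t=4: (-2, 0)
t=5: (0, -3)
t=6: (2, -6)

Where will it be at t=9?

The first coordinate travels 2 per step and bounces off the walls at -3 and 4.
  step 7: 2 → 4
  step 8: 4 → 2
  step 9: 2 → 0
The second coordinate changes by -3 each step: at step 9 it is -15.

(0, -15)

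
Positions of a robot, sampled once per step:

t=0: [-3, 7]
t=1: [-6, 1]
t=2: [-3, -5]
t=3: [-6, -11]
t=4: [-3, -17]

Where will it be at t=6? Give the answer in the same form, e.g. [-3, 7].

First: cycles through -3, -6 every 2 steps. Step 6 lands at position 0 of the cycle → -3.
Second: linear, -6 per step → -29 at step 6.

[-3, -29]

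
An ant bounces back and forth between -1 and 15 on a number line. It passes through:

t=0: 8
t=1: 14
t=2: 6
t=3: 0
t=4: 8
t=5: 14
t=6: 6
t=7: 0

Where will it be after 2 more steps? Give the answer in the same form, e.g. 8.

14

The value reflects between -1 and 15, moving 8 per step.
  step 8: 0 → 8
  step 9: 8 → 14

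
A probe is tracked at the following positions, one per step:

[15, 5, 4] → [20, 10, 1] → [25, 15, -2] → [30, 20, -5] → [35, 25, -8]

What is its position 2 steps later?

[45, 35, -14]

Constant displacement of [+5, +5, -3] per step.
step 5: [35, 25, -8] + [+5, +5, -3] → [40, 30, -11]
step 6: [40, 30, -11] + [+5, +5, -3] → [45, 35, -14]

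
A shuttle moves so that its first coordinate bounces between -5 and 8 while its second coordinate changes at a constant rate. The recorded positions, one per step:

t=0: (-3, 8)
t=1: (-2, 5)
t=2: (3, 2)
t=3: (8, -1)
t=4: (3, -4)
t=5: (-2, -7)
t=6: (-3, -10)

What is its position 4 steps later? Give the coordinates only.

(-1, -22)

The first coordinate reflects between -5 and 8, moving 5 per step.
  step 7: -3 → 2
  step 8: 2 → 7
  step 9: 7 → 4
  step 10: 4 → -1
The second coordinate changes by -3 each step: at step 10 it is -22.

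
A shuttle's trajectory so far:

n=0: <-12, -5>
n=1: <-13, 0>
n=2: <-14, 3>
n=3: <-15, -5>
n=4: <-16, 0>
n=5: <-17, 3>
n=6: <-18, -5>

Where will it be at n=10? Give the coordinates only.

The first coordinate changes by -1 each step, so at step 10 it is -12 + 10·(-1) = -22.
The second coordinate repeats the cycle [-5, 0, 3] with period 3; step 10 mod 3 = 1, giving 0.

<-22, 0>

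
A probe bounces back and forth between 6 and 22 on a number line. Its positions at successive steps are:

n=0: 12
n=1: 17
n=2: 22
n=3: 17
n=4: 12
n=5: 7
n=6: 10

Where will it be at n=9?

The value travels 5 per step and bounces off the walls at 6 and 22.
  step 7: 10 → 15
  step 8: 15 → 20
  step 9: 20 → 19

19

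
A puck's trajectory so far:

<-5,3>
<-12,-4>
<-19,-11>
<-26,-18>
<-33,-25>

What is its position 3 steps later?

The position changes by <-7,-7> every step.
step 5: <-33,-25> + <-7,-7> → <-40,-32>
step 6: <-40,-32> + <-7,-7> → <-47,-39>
step 7: <-47,-39> + <-7,-7> → <-54,-46>

<-54,-46>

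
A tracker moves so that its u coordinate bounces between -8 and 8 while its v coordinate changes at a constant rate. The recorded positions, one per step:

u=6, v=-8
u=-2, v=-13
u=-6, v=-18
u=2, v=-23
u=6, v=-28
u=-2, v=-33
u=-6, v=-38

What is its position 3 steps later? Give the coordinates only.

The u coordinate travels 8 per step and bounces off the walls at -8 and 8.
  step 7: -6 → 2
  step 8: 2 → 6
  step 9: 6 → -2
The v coordinate changes by -5 each step: at step 9 it is -53.

u=-2, v=-53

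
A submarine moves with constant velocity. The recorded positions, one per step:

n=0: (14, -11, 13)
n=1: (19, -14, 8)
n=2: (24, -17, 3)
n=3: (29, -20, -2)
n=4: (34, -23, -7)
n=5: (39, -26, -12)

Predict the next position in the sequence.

(44, -29, -17)

Each step adds (+5, -3, -5) to the position.
step 6: (39, -26, -12) + (+5, -3, -5) → (44, -29, -17)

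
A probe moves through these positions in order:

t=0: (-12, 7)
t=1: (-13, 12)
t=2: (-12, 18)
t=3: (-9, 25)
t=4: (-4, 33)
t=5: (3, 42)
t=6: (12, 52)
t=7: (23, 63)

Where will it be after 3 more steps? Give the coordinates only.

(68, 102)

Successive displacements: (-1, +5), (+1, +6), (+3, +7), (+5, +8), (+7, +9), (+9, +10), (+11, +11) — each changes by (+2, +1).
step 8: (23, 63) + (+13, +12) → (36, 75)
step 9: (36, 75) + (+15, +13) → (51, 88)
step 10: (51, 88) + (+17, +14) → (68, 102)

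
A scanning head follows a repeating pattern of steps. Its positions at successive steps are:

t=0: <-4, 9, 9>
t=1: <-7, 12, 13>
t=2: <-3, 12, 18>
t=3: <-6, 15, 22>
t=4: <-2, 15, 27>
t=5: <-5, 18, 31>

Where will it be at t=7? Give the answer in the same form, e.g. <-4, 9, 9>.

Differencing gives <-3, +3, +4>, <+4, +0, +5>, <-3, +3, +4>, <+4, +0, +5>, <-3, +3, +4>. This is the pattern <-3, +3, +4>, <+4, +0, +5> repeated.
step 6: apply <+4, +0, +5> → <-1, 18, 36>
step 7: apply <-3, +3, +4> → <-4, 21, 40>

<-4, 21, 40>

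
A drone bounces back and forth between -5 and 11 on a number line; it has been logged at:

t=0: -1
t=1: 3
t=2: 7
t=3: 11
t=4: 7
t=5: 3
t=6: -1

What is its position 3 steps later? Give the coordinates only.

3

The value travels 4 per step and bounces off the walls at -5 and 11.
  step 7: -1 → -5
  step 8: -5 → -1
  step 9: -1 → 3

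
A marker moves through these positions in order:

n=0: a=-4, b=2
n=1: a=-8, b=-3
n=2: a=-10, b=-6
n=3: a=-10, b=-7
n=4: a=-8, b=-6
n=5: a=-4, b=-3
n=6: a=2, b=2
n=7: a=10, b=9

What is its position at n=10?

a=46, b=42

Taking differences between consecutive positions: (-4,-5), (-2,-3), (+0,-1), (+2,+1), (+4,+3), (+6,+5), (+8,+7). These grow by (+2,+2) each step.
step 8: a=10, b=9 + (+10,+9) → a=20, b=18
step 9: a=20, b=18 + (+12,+11) → a=32, b=29
step 10: a=32, b=29 + (+14,+13) → a=46, b=42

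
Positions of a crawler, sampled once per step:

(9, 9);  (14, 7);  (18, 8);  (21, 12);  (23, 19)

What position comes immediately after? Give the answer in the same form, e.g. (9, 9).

(24, 29)

Successive displacements: (+5, -2), (+4, +1), (+3, +4), (+2, +7) — each changes by (-1, +3).
step 5: (23, 19) + (+1, +10) → (24, 29)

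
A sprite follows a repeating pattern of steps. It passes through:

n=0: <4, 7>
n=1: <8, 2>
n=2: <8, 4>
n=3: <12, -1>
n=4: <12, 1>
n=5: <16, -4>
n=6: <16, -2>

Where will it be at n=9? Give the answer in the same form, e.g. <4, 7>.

<24, -10>

Step-to-step displacements: <+4, -5>, <+0, +2>, <+4, -5>, <+0, +2>, <+4, -5>, <+0, +2> — a repeating cycle of length 2.
step 7: apply <+4, -5> → <20, -7>
step 8: apply <+0, +2> → <20, -5>
step 9: apply <+4, -5> → <24, -10>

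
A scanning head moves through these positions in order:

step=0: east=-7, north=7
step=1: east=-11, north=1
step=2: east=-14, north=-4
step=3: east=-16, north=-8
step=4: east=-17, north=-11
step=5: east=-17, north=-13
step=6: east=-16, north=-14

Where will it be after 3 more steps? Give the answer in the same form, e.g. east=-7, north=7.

Taking differences between consecutive positions: (-4, -6), (-3, -5), (-2, -4), (-1, -3), (+0, -2), (+1, -1). These grow by (+1, +1) each step.
step 7: east=-16, north=-14 + (+2, +0) → east=-14, north=-14
step 8: east=-14, north=-14 + (+3, +1) → east=-11, north=-13
step 9: east=-11, north=-13 + (+4, +2) → east=-7, north=-11

east=-7, north=-11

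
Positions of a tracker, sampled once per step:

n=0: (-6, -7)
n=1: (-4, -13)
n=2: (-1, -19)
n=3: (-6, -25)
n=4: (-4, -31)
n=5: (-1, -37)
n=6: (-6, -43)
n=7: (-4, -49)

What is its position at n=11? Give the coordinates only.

The first coordinate repeats the cycle [-6, -4, -1] with period 3; step 11 mod 3 = 2, giving -1.
The second coordinate changes by -6 each step, so at step 11 it is -7 + 11·(-6) = -73.

(-1, -73)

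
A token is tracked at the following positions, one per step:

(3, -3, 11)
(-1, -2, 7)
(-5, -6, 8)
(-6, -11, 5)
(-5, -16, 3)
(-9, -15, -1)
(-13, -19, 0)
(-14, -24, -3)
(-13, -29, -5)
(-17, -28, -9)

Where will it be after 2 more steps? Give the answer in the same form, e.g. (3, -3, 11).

(-22, -37, -11)

The moves between consecutive positions are (-4, +1, -4), (-4, -4, +1), (-1, -5, -3), (+1, -5, -2), (-4, +1, -4), (-4, -4, +1), (-1, -5, -3), (+1, -5, -2), (-4, +1, -4); they repeat the 4-cycle [(-4, +1, -4), (-4, -4, +1), (-1, -5, -3), (+1, -5, -2)].
step 10: apply (-4, -4, +1) → (-21, -32, -8)
step 11: apply (-1, -5, -3) → (-22, -37, -11)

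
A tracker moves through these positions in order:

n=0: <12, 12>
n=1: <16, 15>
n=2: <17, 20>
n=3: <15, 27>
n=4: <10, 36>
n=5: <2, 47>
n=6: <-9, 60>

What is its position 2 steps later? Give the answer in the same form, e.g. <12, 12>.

<-40, 92>

Taking differences between consecutive positions: <+4, +3>, <+1, +5>, <-2, +7>, <-5, +9>, <-8, +11>, <-11, +13>. These grow by <-3, +2> each step.
step 7: <-9, 60> + <-14, +15> → <-23, 75>
step 8: <-23, 75> + <-17, +17> → <-40, 92>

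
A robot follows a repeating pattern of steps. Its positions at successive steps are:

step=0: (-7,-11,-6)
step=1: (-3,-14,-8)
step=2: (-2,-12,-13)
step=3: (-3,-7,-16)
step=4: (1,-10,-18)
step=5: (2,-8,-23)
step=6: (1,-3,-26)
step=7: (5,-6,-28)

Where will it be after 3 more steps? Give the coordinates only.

(9,-2,-38)

The moves between consecutive positions are (+4,-3,-2), (+1,+2,-5), (-1,+5,-3), (+4,-3,-2), (+1,+2,-5), (-1,+5,-3), (+4,-3,-2); they repeat the 3-cycle [(+4,-3,-2), (+1,+2,-5), (-1,+5,-3)].
step 8: apply (+1,+2,-5) → (6,-4,-33)
step 9: apply (-1,+5,-3) → (5,1,-36)
step 10: apply (+4,-3,-2) → (9,-2,-38)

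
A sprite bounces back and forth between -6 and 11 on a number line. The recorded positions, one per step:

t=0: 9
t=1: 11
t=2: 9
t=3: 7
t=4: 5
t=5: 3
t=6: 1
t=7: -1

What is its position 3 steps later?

-5

The value travels 2 per step and bounces off the walls at -6 and 11.
  step 8: -1 → -3
  step 9: -3 → -5
  step 10: -5 → -5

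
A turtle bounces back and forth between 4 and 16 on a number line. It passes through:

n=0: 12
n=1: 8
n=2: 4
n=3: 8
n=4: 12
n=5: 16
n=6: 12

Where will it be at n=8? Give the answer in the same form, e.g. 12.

The value travels 4 per step and bounces off the walls at 4 and 16.
  step 7: 12 → 8
  step 8: 8 → 4

4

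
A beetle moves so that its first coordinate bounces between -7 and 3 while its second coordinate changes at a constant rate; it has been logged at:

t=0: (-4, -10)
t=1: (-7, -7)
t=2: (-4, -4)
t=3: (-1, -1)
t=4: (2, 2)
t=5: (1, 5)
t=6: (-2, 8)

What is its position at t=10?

(0, 20)

The first coordinate reflects between -7 and 3, moving 3 per step.
  step 7: -2 → -5
  step 8: -5 → -6
  step 9: -6 → -3
  step 10: -3 → 0
The second coordinate changes by +3 each step: at step 10 it is 20.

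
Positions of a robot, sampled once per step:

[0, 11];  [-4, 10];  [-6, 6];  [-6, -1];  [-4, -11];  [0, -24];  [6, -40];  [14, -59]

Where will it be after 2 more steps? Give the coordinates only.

Successive displacements: [-4, -1], [-2, -4], [+0, -7], [+2, -10], [+4, -13], [+6, -16], [+8, -19] — each changes by [+2, -3].
step 8: [14, -59] + [+10, -22] → [24, -81]
step 9: [24, -81] + [+12, -25] → [36, -106]

[36, -106]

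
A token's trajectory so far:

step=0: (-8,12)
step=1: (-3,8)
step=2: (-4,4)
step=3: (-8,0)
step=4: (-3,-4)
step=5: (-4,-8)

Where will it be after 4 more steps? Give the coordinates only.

First: cycles through -8, -3, -4 every 3 steps. Step 9 lands at position 0 of the cycle → -8.
Second: linear, -4 per step → -24 at step 9.

(-8,-24)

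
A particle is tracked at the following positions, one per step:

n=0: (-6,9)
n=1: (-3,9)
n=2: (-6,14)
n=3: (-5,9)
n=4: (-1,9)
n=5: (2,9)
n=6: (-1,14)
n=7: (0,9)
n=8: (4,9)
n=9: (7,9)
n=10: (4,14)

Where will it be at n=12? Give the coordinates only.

Differencing gives (+3,+0), (-3,+5), (+1,-5), (+4,+0), (+3,+0), (-3,+5), (+1,-5), (+4,+0), (+3,+0), (-3,+5). This is the pattern (+3,+0), (-3,+5), (+1,-5), (+4,+0) repeated.
step 11: apply (+1,-5) → (5,9)
step 12: apply (+4,+0) → (9,9)

(9,9)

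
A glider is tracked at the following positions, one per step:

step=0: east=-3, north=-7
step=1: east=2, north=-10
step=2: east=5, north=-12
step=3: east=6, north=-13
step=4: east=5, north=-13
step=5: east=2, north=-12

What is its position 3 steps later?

east=-19, north=-3

Successive displacements: (+5, -3), (+3, -2), (+1, -1), (-1, +0), (-3, +1) — each changes by (-2, +1).
step 6: east=2, north=-12 + (-5, +2) → east=-3, north=-10
step 7: east=-3, north=-10 + (-7, +3) → east=-10, north=-7
step 8: east=-10, north=-7 + (-9, +4) → east=-19, north=-3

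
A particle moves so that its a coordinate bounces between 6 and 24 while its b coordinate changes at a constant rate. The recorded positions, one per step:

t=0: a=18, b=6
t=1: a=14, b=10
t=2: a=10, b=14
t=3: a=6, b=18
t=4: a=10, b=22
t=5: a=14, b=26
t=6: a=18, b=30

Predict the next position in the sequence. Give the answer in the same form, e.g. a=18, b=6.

The a coordinate reflects between 6 and 24, moving 4 per step.
  step 7: 18 → 22
The b coordinate changes by +4 each step: at step 7 it is 34.

a=22, b=34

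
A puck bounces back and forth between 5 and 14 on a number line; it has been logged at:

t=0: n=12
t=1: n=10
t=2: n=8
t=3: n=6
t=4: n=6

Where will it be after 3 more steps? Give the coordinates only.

n=12

The value reflects between 5 and 14, moving 2 per step.
  step 5: 6 → 8
  step 6: 8 → 10
  step 7: 10 → 12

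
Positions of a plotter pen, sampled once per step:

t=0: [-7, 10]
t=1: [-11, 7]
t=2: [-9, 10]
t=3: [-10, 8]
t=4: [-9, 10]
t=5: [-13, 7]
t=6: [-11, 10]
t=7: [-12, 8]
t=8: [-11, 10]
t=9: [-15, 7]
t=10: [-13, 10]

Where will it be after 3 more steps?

Differencing gives [-4, -3], [+2, +3], [-1, -2], [+1, +2], [-4, -3], [+2, +3], [-1, -2], [+1, +2], [-4, -3], [+2, +3]. This is the pattern [-4, -3], [+2, +3], [-1, -2], [+1, +2] repeated.
step 11: apply [-1, -2] → [-14, 8]
step 12: apply [+1, +2] → [-13, 10]
step 13: apply [-4, -3] → [-17, 7]

[-17, 7]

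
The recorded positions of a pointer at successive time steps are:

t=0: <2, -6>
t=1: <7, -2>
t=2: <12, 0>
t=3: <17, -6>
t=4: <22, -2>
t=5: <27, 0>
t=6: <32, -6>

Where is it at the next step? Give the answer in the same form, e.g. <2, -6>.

First: linear, +5 per step → 37 at step 7.
Second: cycles through -6, -2, 0 every 3 steps. Step 7 lands at position 1 of the cycle → -2.

<37, -2>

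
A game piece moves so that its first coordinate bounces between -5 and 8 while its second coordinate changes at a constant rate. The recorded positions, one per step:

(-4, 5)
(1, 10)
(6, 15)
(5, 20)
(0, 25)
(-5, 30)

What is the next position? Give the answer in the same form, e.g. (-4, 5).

(0, 35)

The first coordinate reflects between -5 and 8, moving 5 per step.
  step 6: -5 → 0
The second coordinate changes by +5 each step: at step 6 it is 35.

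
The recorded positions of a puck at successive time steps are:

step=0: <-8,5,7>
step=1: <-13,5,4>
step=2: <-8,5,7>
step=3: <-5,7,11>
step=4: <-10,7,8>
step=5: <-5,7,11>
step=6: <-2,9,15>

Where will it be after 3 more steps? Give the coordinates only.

Differencing gives <-5,+0,-3>, <+5,+0,+3>, <+3,+2,+4>, <-5,+0,-3>, <+5,+0,+3>, <+3,+2,+4>. This is the pattern <-5,+0,-3>, <+5,+0,+3>, <+3,+2,+4> repeated.
step 7: apply <-5,+0,-3> → <-7,9,12>
step 8: apply <+5,+0,+3> → <-2,9,15>
step 9: apply <+3,+2,+4> → <1,11,19>

<1,11,19>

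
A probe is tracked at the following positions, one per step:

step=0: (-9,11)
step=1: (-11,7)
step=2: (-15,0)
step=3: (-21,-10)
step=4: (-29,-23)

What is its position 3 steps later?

(-65,-80)

Successive displacements: (-2,-4), (-4,-7), (-6,-10), (-8,-13) — each changes by (-2,-3).
step 5: (-29,-23) + (-10,-16) → (-39,-39)
step 6: (-39,-39) + (-12,-19) → (-51,-58)
step 7: (-51,-58) + (-14,-22) → (-65,-80)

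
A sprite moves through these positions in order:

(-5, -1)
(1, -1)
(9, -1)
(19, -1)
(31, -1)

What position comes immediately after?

(45, -1)

Taking differences between consecutive positions: (+6, +0), (+8, +0), (+10, +0), (+12, +0). These grow by (+2, +0) each step.
step 5: (31, -1) + (+14, +0) → (45, -1)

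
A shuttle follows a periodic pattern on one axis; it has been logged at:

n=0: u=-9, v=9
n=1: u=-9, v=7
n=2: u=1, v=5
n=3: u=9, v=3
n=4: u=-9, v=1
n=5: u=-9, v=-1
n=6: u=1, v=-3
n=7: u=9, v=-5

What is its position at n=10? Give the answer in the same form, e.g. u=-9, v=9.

The u coordinate repeats the cycle [-9, -9, 1, 9] with period 4; step 10 mod 4 = 2, giving 1.
The v coordinate changes by -2 each step, so at step 10 it is 9 + 10·(-2) = -11.

u=1, v=-11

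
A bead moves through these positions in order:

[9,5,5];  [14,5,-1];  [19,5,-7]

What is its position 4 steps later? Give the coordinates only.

[39,5,-31]

Each step adds [+5,+0,-6] to the position.
step 3: [19,5,-7] + [+5,+0,-6] → [24,5,-13]
step 4: [24,5,-13] + [+5,+0,-6] → [29,5,-19]
step 5: [29,5,-19] + [+5,+0,-6] → [34,5,-25]
step 6: [34,5,-25] + [+5,+0,-6] → [39,5,-31]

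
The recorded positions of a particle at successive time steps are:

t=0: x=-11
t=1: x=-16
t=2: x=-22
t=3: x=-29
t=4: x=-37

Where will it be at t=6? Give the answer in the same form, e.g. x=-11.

Successive displacements: -5, -6, -7, -8 — each changes by -1.
step 5: -37 − 9 → x=-46
step 6: -46 − 10 → x=-56

x=-56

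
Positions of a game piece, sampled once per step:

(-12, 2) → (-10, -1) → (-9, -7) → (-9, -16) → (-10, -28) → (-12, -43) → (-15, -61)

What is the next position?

(-19, -82)

Successive displacements: (+2, -3), (+1, -6), (+0, -9), (-1, -12), (-2, -15), (-3, -18) — each changes by (-1, -3).
step 7: (-15, -61) + (-4, -21) → (-19, -82)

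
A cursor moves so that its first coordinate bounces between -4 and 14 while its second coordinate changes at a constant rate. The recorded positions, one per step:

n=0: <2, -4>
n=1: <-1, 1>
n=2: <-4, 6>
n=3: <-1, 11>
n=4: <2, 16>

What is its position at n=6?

<8, 26>

The first coordinate travels 3 per step and bounces off the walls at -4 and 14.
  step 5: 2 → 5
  step 6: 5 → 8
The second coordinate changes by +5 each step: at step 6 it is 26.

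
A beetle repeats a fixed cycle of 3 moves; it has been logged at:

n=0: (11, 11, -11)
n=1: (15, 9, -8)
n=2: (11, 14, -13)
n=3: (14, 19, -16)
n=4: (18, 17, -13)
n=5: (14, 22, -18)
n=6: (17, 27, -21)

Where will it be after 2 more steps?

(17, 30, -23)

Differencing gives (+4, -2, +3), (-4, +5, -5), (+3, +5, -3), (+4, -2, +3), (-4, +5, -5), (+3, +5, -3). This is the pattern (+4, -2, +3), (-4, +5, -5), (+3, +5, -3) repeated.
step 7: apply (+4, -2, +3) → (21, 25, -18)
step 8: apply (-4, +5, -5) → (17, 30, -23)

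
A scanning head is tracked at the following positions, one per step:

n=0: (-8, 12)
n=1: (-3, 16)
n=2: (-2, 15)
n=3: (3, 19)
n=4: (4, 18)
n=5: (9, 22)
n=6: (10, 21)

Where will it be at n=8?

(16, 24)

Step-to-step displacements: (+5, +4), (+1, -1), (+5, +4), (+1, -1), (+5, +4), (+1, -1) — a repeating cycle of length 2.
step 7: apply (+5, +4) → (15, 25)
step 8: apply (+1, -1) → (16, 24)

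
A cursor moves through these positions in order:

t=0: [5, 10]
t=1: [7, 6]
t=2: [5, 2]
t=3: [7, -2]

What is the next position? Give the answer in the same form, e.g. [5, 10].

The first coordinate repeats the cycle [5, 7] with period 2; step 4 mod 2 = 0, giving 5.
The second coordinate changes by -4 each step, so at step 4 it is 10 + 4·(-4) = -6.

[5, -6]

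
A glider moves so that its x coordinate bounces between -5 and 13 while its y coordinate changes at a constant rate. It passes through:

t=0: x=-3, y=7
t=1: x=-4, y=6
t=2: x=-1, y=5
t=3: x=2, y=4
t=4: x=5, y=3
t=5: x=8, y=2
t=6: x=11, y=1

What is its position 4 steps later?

The x coordinate reflects between -5 and 13, moving 3 per step.
  step 7: 11 → 12
  step 8: 12 → 9
  step 9: 9 → 6
  step 10: 6 → 3
The y coordinate changes by -1 each step: at step 10 it is -3.

x=3, y=-3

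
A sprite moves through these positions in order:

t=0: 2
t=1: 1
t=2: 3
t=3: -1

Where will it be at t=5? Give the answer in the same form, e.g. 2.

-9

Step-to-step displacements: -1, +2, -4; each is -2× the previous.
step 4: -1 + 8 → 7
step 5: 7 − 16 → -9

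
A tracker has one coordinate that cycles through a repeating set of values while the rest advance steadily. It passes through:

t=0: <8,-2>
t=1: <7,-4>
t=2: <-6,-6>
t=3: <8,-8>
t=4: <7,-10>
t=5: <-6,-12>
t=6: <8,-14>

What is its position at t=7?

<7,-16>

First: cycles through 8, 7, -6 every 3 steps. Step 7 lands at position 1 of the cycle → 7.
Second: linear, -2 per step → -16 at step 7.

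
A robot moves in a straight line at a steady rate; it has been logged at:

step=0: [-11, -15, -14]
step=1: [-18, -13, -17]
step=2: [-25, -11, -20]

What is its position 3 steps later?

[-46, -5, -29]

Constant displacement of [-7, +2, -3] per step.
step 3: [-25, -11, -20] + [-7, +2, -3] → [-32, -9, -23]
step 4: [-32, -9, -23] + [-7, +2, -3] → [-39, -7, -26]
step 5: [-39, -7, -26] + [-7, +2, -3] → [-46, -5, -29]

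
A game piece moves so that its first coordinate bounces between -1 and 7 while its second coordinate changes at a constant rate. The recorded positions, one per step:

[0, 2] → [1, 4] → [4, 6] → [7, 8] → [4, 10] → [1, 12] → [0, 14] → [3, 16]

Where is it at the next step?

[6, 18]

The first coordinate travels 3 per step and bounces off the walls at -1 and 7.
  step 8: 3 → 6
The second coordinate changes by +2 each step: at step 8 it is 18.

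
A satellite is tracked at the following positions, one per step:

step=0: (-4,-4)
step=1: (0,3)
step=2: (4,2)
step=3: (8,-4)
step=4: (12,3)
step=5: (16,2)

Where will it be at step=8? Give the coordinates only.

The first coordinate changes by +4 each step, so at step 8 it is -4 + 8·(4) = 28.
The second coordinate repeats the cycle [-4, 3, 2] with period 3; step 8 mod 3 = 2, giving 2.

(28,2)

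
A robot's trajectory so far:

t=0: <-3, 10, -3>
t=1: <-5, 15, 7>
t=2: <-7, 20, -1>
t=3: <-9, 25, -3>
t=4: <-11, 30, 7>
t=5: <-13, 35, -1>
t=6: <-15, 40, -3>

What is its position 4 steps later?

First: linear, -2 per step → -23 at step 10.
Second: linear, +5 per step → 60 at step 10.
Third: cycles through -3, 7, -1 every 3 steps. Step 10 lands at position 1 of the cycle → 7.

<-23, 60, 7>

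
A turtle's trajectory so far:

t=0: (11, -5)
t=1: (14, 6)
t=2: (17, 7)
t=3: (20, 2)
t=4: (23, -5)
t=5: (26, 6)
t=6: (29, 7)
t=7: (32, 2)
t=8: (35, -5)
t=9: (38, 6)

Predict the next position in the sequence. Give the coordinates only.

(41, 7)

First: linear, +3 per step → 41 at step 10.
Second: cycles through -5, 6, 7, 2 every 4 steps. Step 10 lands at position 2 of the cycle → 7.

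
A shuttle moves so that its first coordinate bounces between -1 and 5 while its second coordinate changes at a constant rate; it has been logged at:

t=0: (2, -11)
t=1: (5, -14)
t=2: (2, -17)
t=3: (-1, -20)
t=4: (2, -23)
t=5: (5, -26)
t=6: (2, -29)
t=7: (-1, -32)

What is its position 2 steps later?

The first coordinate travels 3 per step and bounces off the walls at -1 and 5.
  step 8: -1 → 2
  step 9: 2 → 5
The second coordinate changes by -3 each step: at step 9 it is -38.

(5, -38)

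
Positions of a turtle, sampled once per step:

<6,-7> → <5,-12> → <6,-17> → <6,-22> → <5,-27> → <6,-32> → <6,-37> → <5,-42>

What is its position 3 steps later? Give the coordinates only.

The first coordinate repeats the cycle [6, 5, 6] with period 3; step 10 mod 3 = 1, giving 5.
The second coordinate changes by -5 each step, so at step 10 it is -7 + 10·(-5) = -57.

<5,-57>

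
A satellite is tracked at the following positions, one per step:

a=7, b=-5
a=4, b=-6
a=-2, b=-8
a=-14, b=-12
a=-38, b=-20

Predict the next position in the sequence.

The jumps are (-3,-1), (-6,-2), (-12,-4), (-24,-8) — a geometric progression with ratio 2.
step 5: a=-38, b=-20 + (-48,-16) → a=-86, b=-36

a=-86, b=-36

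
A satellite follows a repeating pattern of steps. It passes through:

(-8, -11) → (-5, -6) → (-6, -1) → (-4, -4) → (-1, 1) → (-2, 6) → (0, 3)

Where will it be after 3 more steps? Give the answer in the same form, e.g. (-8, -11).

Differencing gives (+3, +5), (-1, +5), (+2, -3), (+3, +5), (-1, +5), (+2, -3). This is the pattern (+3, +5), (-1, +5), (+2, -3) repeated.
step 7: apply (+3, +5) → (3, 8)
step 8: apply (-1, +5) → (2, 13)
step 9: apply (+2, -3) → (4, 10)

(4, 10)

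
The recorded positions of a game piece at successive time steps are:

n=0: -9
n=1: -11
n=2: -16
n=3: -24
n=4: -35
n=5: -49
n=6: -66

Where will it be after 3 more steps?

-135

Taking differences between consecutive positions: -2, -5, -8, -11, -14, -17. These grow by -3 each step.
step 7: -66 − 20 → -86
step 8: -86 − 23 → -109
step 9: -109 − 26 → -135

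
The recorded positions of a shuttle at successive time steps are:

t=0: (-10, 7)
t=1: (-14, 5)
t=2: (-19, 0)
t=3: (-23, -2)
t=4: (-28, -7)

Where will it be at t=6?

The moves between consecutive positions are (-4, -2), (-5, -5), (-4, -2), (-5, -5); they repeat the 2-cycle [(-4, -2), (-5, -5)].
step 5: apply (-4, -2) → (-32, -9)
step 6: apply (-5, -5) → (-37, -14)

(-37, -14)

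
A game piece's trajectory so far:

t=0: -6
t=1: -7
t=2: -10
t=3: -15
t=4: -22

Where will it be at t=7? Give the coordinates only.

-55

First differences are -1, -3, -5, -7; their common second difference is -2 (constant acceleration).
step 5: -22 − 9 → -31
step 6: -31 − 11 → -42
step 7: -42 − 13 → -55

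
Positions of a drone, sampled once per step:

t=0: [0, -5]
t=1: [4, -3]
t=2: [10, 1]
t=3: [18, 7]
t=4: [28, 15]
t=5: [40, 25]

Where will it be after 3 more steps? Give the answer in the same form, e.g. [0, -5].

[88, 67]

First differences are [+4, +2], [+6, +4], [+8, +6], [+10, +8], [+12, +10]; their common second difference is [+2, +2] (constant acceleration).
step 6: [40, 25] + [+14, +12] → [54, 37]
step 7: [54, 37] + [+16, +14] → [70, 51]
step 8: [70, 51] + [+18, +16] → [88, 67]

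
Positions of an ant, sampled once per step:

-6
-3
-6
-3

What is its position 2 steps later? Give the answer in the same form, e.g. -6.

-3

Step-to-step displacements: +3, -3, +3; each is -1× the previous.
step 4: -3 − 3 → -6
step 5: -6 + 3 → -3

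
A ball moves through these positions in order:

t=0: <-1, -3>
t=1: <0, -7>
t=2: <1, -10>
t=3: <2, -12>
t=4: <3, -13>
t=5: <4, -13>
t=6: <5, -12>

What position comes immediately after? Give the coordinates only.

Successive displacements: <+1, -4>, <+1, -3>, <+1, -2>, <+1, -1>, <+1, +0>, <+1, +1> — each changes by <+0, +1>.
step 7: <5, -12> + <+1, +2> → <6, -10>

<6, -10>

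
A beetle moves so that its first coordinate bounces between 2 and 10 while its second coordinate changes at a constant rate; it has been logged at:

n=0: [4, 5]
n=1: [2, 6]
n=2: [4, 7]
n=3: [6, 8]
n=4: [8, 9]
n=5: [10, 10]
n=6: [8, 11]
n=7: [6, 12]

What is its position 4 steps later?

[6, 16]

The first coordinate reflects between 2 and 10, moving 2 per step.
  step 8: 6 → 4
  step 9: 4 → 2
  step 10: 2 → 4
  step 11: 4 → 6
The second coordinate changes by +1 each step: at step 11 it is 16.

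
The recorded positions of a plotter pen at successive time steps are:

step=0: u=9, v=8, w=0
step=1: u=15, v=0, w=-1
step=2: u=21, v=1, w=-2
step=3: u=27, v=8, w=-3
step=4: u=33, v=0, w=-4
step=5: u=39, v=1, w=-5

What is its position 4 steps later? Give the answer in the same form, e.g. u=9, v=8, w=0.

The u coordinate changes by +6 each step, so at step 9 it is 9 + 9·(6) = 63.
The v coordinate repeats the cycle [8, 0, 1] with period 3; step 9 mod 3 = 0, giving 8.
The w coordinate changes by -1 each step, so at step 9 it is 0 + 9·(-1) = -9.

u=63, v=8, w=-9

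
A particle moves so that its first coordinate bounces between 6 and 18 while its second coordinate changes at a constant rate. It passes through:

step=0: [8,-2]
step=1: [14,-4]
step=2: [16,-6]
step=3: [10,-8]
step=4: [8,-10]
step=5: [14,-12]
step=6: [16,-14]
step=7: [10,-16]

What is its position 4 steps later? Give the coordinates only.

[10,-24]

The first coordinate reflects between 6 and 18, moving 6 per step.
  step 8: 10 → 8
  step 9: 8 → 14
  step 10: 14 → 16
  step 11: 16 → 10
The second coordinate changes by -2 each step: at step 11 it is -24.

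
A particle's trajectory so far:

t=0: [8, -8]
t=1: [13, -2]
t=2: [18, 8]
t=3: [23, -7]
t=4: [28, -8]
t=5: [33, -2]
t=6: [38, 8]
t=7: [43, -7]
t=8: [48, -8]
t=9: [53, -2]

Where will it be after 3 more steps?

First: linear, +5 per step → 68 at step 12.
Second: cycles through -8, -2, 8, -7 every 4 steps. Step 12 lands at position 0 of the cycle → -8.

[68, -8]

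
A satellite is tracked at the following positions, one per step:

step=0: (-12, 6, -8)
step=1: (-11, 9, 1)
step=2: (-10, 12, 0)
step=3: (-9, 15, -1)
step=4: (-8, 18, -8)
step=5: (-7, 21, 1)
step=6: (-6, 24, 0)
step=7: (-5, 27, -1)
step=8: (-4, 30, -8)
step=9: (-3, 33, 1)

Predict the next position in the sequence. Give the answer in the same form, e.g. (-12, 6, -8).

(-2, 36, 0)

The first coordinate changes by +1 each step, so at step 10 it is -12 + 10·(1) = -2.
The second coordinate changes by +3 each step, so at step 10 it is 6 + 10·(3) = 36.
The third coordinate repeats the cycle [-8, 1, 0, -1] with period 4; step 10 mod 4 = 2, giving 0.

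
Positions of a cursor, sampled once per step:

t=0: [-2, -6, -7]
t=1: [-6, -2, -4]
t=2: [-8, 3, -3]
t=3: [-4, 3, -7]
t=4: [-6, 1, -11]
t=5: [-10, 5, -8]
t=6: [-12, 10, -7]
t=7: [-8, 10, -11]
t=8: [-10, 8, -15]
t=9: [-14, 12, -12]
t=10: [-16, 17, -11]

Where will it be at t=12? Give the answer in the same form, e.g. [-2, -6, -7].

[-14, 15, -19]

Differencing gives [-4, +4, +3], [-2, +5, +1], [+4, +0, -4], [-2, -2, -4], [-4, +4, +3], [-2, +5, +1], [+4, +0, -4], [-2, -2, -4], [-4, +4, +3], [-2, +5, +1]. This is the pattern [-4, +4, +3], [-2, +5, +1], [+4, +0, -4], [-2, -2, -4] repeated.
step 11: apply [+4, +0, -4] → [-12, 17, -15]
step 12: apply [-2, -2, -4] → [-14, 15, -19]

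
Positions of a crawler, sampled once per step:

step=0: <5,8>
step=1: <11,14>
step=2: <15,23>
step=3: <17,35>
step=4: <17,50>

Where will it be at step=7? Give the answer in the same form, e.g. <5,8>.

Taking differences between consecutive positions: <+6,+6>, <+4,+9>, <+2,+12>, <+0,+15>. These grow by <-2,+3> each step.
step 5: <17,50> + <-2,+18> → <15,68>
step 6: <15,68> + <-4,+21> → <11,89>
step 7: <11,89> + <-6,+24> → <5,113>

<5,113>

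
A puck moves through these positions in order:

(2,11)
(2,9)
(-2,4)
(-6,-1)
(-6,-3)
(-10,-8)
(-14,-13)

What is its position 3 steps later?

(-22,-25)

Differencing gives (+0,-2), (-4,-5), (-4,-5), (+0,-2), (-4,-5), (-4,-5). This is the pattern (+0,-2), (-4,-5), (-4,-5) repeated.
step 7: apply (+0,-2) → (-14,-15)
step 8: apply (-4,-5) → (-18,-20)
step 9: apply (-4,-5) → (-22,-25)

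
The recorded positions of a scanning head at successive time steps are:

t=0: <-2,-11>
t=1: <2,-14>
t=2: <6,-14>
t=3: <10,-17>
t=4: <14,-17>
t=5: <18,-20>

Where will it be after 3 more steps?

<30,-23>

Differencing gives <+4,-3>, <+4,+0>, <+4,-3>, <+4,+0>, <+4,-3>. This is the pattern <+4,-3>, <+4,+0> repeated.
step 6: apply <+4,+0> → <22,-20>
step 7: apply <+4,-3> → <26,-23>
step 8: apply <+4,+0> → <30,-23>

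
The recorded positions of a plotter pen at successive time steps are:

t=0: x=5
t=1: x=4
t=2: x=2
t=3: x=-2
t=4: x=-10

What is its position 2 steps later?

Consecutive displacements -1, -2, -4, -8 scale by a factor of 2 each step.
step 5: -10 − 16 → x=-26
step 6: -26 − 32 → x=-58

x=-58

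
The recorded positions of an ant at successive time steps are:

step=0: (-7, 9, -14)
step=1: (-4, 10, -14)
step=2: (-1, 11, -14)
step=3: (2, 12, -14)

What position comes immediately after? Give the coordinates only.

(5, 13, -14)

Each step adds (+3, +1, +0) to the position.
step 4: (2, 12, -14) + (+3, +1, +0) → (5, 13, -14)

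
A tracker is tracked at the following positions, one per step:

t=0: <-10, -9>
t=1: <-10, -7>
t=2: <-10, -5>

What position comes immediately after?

<-10, -3>

Constant displacement of <+0, +2> per step.
step 3: <-10, -5> + <+0, +2> → <-10, -3>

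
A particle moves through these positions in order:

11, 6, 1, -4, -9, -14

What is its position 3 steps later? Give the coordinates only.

The position changes by -5 every step.
step 6: -14 − 5 → -19
step 7: -19 − 5 → -24
step 8: -24 − 5 → -29

-29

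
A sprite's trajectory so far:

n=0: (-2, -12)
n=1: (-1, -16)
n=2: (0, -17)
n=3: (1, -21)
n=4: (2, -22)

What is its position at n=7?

Step-to-step displacements: (+1, -4), (+1, -1), (+1, -4), (+1, -1) — a repeating cycle of length 2.
step 5: apply (+1, -4) → (3, -26)
step 6: apply (+1, -1) → (4, -27)
step 7: apply (+1, -4) → (5, -31)

(5, -31)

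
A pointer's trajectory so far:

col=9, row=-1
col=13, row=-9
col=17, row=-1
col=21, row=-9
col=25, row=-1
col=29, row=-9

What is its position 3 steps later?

col=41, row=-1

Col: linear, +4 per step → 41 at step 8.
Row: cycles through -1, -9 every 2 steps. Step 8 lands at position 0 of the cycle → -1.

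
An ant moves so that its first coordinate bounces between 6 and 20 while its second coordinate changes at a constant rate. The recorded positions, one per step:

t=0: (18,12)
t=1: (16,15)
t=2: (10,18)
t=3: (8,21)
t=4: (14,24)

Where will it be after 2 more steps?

The first coordinate reflects between 6 and 20, moving 6 per step.
  step 5: 14 → 20
  step 6: 20 → 14
The second coordinate changes by +3 each step: at step 6 it is 30.

(14,30)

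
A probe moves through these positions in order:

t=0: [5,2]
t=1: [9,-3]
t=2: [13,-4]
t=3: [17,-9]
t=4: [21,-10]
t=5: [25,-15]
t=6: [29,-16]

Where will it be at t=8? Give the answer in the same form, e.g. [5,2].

[37,-22]

Step-to-step displacements: [+4,-5], [+4,-1], [+4,-5], [+4,-1], [+4,-5], [+4,-1] — a repeating cycle of length 2.
step 7: apply [+4,-5] → [33,-21]
step 8: apply [+4,-1] → [37,-22]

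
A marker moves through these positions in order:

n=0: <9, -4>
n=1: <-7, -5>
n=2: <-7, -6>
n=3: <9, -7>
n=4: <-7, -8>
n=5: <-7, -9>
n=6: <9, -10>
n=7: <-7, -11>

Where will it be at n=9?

The first coordinate repeats the cycle [9, -7, -7] with period 3; step 9 mod 3 = 0, giving 9.
The second coordinate changes by -1 each step, so at step 9 it is -4 + 9·(-1) = -13.

<9, -13>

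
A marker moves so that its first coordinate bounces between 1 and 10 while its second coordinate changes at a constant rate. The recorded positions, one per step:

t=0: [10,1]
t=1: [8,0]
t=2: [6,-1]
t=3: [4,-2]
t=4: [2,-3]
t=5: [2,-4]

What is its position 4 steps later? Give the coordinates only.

[10,-8]

The first coordinate travels 2 per step and bounces off the walls at 1 and 10.
  step 6: 2 → 4
  step 7: 4 → 6
  step 8: 6 → 8
  step 9: 8 → 10
The second coordinate changes by -1 each step: at step 9 it is -8.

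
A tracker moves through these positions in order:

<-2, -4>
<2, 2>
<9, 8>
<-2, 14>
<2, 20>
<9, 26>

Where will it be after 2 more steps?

<2, 38>

The first coordinate repeats the cycle [-2, 2, 9] with period 3; step 7 mod 3 = 1, giving 2.
The second coordinate changes by +6 each step, so at step 7 it is -4 + 7·(6) = 38.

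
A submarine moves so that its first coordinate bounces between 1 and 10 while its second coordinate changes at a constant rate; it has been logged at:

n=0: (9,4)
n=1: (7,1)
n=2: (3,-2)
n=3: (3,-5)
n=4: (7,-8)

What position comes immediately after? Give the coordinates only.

The first coordinate travels 4 per step and bounces off the walls at 1 and 10.
  step 5: 7 → 9
The second coordinate changes by -3 each step: at step 5 it is -11.

(9,-11)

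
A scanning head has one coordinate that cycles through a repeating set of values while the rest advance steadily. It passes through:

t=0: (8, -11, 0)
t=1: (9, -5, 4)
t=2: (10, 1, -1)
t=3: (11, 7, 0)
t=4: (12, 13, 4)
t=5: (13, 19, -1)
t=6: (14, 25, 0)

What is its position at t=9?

The first coordinate changes by +1 each step, so at step 9 it is 8 + 9·(1) = 17.
The second coordinate changes by +6 each step, so at step 9 it is -11 + 9·(6) = 43.
The third coordinate repeats the cycle [0, 4, -1] with period 3; step 9 mod 3 = 0, giving 0.

(17, 43, 0)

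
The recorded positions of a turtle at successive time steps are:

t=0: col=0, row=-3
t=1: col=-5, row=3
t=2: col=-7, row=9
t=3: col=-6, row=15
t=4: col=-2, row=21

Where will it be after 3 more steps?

col=28, row=39

Successive displacements: (-5,+6), (-2,+6), (+1,+6), (+4,+6) — each changes by (+3,+0).
step 5: col=-2, row=21 + (+7,+6) → col=5, row=27
step 6: col=5, row=27 + (+10,+6) → col=15, row=33
step 7: col=15, row=33 + (+13,+6) → col=28, row=39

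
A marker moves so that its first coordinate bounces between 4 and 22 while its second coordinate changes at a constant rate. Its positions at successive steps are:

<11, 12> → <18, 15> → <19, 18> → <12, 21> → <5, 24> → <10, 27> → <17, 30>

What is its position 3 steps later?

<6, 39>

The first coordinate travels 7 per step and bounces off the walls at 4 and 22.
  step 7: 17 → 20
  step 8: 20 → 13
  step 9: 13 → 6
The second coordinate changes by +3 each step: at step 9 it is 39.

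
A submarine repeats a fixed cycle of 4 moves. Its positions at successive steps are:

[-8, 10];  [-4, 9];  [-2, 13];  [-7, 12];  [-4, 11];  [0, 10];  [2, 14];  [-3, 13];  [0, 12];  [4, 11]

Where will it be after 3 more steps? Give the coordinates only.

[4, 13]

Differencing gives [+4, -1], [+2, +4], [-5, -1], [+3, -1], [+4, -1], [+2, +4], [-5, -1], [+3, -1], [+4, -1]. This is the pattern [+4, -1], [+2, +4], [-5, -1], [+3, -1] repeated.
step 10: apply [+2, +4] → [6, 15]
step 11: apply [-5, -1] → [1, 14]
step 12: apply [+3, -1] → [4, 13]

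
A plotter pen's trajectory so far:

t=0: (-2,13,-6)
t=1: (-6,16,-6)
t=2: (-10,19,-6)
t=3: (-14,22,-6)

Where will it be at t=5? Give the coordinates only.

(-22,28,-6)

Each step adds (-4,+3,+0) to the position.
step 4: (-14,22,-6) + (-4,+3,+0) → (-18,25,-6)
step 5: (-18,25,-6) + (-4,+3,+0) → (-22,28,-6)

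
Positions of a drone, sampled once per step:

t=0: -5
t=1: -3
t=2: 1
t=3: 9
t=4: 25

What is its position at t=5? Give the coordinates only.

57

The jumps are +2, +4, +8, +16 — a geometric progression with ratio 2.
step 5: 25 + 32 → 57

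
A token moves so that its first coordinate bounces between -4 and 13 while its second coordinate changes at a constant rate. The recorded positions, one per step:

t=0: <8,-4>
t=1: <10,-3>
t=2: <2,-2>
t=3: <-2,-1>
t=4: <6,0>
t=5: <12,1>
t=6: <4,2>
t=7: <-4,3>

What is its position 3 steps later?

The first coordinate reflects between -4 and 13, moving 8 per step.
  step 8: -4 → 4
  step 9: 4 → 12
  step 10: 12 → 6
The second coordinate changes by +1 each step: at step 10 it is 6.

<6,6>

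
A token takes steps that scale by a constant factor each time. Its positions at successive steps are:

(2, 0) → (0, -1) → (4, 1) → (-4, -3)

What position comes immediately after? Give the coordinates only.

(12, 5)

The jumps are (-2, -1), (+4, +2), (-8, -4) — a geometric progression with ratio -2.
step 4: (-4, -3) + (+16, +8) → (12, 5)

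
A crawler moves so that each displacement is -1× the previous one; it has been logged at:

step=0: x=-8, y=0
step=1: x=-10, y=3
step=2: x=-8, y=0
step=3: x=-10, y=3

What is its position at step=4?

Step-to-step displacements: (-2, +3), (+2, -3), (-2, +3); each is -1× the previous.
step 4: x=-10, y=3 + (+2, -3) → x=-8, y=0

x=-8, y=0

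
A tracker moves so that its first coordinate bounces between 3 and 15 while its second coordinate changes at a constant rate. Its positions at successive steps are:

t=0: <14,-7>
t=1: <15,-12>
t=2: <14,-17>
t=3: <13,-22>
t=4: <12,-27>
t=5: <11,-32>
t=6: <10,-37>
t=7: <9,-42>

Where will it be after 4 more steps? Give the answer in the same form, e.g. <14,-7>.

<5,-62>

The first coordinate travels 1 per step and bounces off the walls at 3 and 15.
  step 8: 9 → 8
  step 9: 8 → 7
  step 10: 7 → 6
  step 11: 6 → 5
The second coordinate changes by -5 each step: at step 11 it is -62.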